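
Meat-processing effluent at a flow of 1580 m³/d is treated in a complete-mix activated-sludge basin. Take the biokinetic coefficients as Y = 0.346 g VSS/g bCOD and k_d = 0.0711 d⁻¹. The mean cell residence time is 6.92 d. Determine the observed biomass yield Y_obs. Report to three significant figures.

Y_obs ≈ 0.232 g VSS/g bCOD

Observed yield with endogenous decay: Y_obs = Y / (1 + k_d·θ_c) = 0.346 / (1 + 0.0711 × 6.92) = 0.346 / 1.492 = 0.2319 g VSS/g bCOD.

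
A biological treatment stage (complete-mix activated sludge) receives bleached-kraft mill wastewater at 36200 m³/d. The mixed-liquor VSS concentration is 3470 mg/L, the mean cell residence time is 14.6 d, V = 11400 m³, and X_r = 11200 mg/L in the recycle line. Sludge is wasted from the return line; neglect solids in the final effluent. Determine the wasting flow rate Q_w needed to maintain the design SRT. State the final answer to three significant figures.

θ_c = V·X/(Q_w·X_r) when wasting from the recycle, so Q_w = V·X/(θ_c·X_r) = 11400 × 3470 / (14.6 × 11200) = 241.9 m³/d.

Q_w ≈ 242 m³/d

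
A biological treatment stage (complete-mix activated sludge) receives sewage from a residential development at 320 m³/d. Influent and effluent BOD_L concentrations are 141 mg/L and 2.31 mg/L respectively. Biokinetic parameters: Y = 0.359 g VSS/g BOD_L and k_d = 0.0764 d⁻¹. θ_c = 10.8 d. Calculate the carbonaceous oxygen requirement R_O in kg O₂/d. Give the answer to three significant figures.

R_O ≈ 32.0 kg O₂/d

Correct the yield for decay: Y_obs = Y/(1 + k_d θ_c) = 0.359 / (1 + 0.0764 × 10.8) = 0.359 / 1.825 = 0.1967.
Substrate removed = Q·(S₀ − S) = 320 m³/d × (141 − 2.31) g/m³ = 4.44×10^4 g/d = 44.38 kg/d.
Biomass synthesised: P_X = Y_obs × 44.38 = 8.730 kg VSS/d.
Carbonaceous O₂ demand = substrate oxidised − cell-mass equivalent = 44.38 − 1.42 × 8.730 = 31.98 kg O₂/d.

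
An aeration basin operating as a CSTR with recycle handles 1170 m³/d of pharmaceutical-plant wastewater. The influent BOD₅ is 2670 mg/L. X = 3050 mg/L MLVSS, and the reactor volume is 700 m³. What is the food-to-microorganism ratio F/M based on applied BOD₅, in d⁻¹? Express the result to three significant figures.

F/M = Q·S₀ / (V·X) = 1170 × 2670 / (700.0 × 3050) = 1.463 g BOD₅·(g VSS·d)⁻¹.

F/M ≈ 1.46 d⁻¹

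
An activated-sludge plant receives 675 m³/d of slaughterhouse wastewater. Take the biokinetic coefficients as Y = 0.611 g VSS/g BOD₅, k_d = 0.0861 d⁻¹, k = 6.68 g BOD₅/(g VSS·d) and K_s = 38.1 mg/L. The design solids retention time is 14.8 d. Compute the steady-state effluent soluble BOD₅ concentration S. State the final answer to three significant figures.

From the Monod/SRT balance for a CMAS, S = K_s·(1+k_d θ_c)/[θ_c·(Y k − k_d) − 1] = 38.1 × (1 + 0.0861 × 14.8) / [14.8 × (0.611 × 6.68 − 0.0861) − 1] = 86.65 / 58.13 = 1.491 mg/L.

S ≈ 1.49 mg/L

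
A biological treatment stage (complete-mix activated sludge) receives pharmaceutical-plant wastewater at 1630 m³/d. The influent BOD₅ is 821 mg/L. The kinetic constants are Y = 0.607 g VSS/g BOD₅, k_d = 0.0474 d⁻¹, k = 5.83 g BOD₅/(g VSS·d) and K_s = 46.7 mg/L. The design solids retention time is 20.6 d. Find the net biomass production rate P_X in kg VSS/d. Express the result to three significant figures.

Effluent substrate depends only on kinetics and SRT: S = K_s(1 + k_d θ_c) / [θ_c(Yk − k_d) − 1] = 46.7 × (1 + 0.0474 × 20.6) / [20.6 × (0.607 × 5.83 − 0.0474) − 1] = 92.30 / 70.92 = 1.301 mg/L.
Observed yield with endogenous decay: Y_obs = Y / (1 + k_d·θ_c) = 0.607 / (1 + 0.0474 × 20.6) = 0.607 / 1.976 = 0.3071 g VSS/g BOD₅.
Substrate removed = Q·(S₀ − S) = 1630 m³/d × (821 − 1.30) g/m³ = 1.34×10^6 g/d = 1336 kg/d.
P_X = Y_obs · Q(S₀ − S) = 0.3071 × 1336 = 410.3 kg VSS/d.

P_X ≈ 410 kg VSS/d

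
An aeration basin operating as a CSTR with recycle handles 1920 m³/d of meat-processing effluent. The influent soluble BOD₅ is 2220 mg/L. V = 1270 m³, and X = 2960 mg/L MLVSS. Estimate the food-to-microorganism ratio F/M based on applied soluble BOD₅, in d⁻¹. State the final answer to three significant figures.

F/M = Q·S₀ / (V·X) = 1920 × 2220 / (1270 × 2960) = 1.134 g soluble BOD₅·(g VSS·d)⁻¹.

F/M ≈ 1.13 d⁻¹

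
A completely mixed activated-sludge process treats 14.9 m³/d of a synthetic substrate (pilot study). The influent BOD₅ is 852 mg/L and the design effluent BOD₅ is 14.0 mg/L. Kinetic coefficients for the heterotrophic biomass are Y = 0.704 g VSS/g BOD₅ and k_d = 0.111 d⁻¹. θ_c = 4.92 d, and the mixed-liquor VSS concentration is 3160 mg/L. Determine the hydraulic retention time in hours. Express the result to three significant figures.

τ ≈ 14.3 h

From the SRT design equation V = Y Q (S₀−S) θ_c / [X (1 + k_d θ_c)] = 0.704 × 14.9 × (852 − 14.0) × 4.92 / [3160 × (1 + 0.111 × 4.92)] = 4.32×10^4 / 4886 = 8.852 m³.
τ = V/Q = 8.852/14.9 = 0.5941 d, or 14.26 h.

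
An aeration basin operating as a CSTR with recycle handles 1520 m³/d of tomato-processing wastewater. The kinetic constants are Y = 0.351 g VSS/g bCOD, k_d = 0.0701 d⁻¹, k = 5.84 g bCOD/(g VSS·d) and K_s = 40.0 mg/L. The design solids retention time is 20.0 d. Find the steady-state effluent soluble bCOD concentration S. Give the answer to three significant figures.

Effluent substrate depends only on kinetics and SRT: S = K_s(1 + k_d θ_c) / [θ_c(Yk − k_d) − 1] = 40.0 × (1 + 0.0701 × 20.0) / [20.0 × (0.351 × 5.84 − 0.0701) − 1] = 96.08 / 38.59 = 2.489 mg/L.

S ≈ 2.49 mg/L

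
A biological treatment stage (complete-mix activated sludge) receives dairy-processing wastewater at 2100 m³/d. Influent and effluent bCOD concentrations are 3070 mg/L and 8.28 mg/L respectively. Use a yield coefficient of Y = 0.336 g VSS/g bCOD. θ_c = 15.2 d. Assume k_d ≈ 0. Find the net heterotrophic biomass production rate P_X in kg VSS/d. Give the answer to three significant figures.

P_X ≈ 2160 kg VSS/d

Since k_d ≈ 0, Y_obs = Y = 0.336 g VSS/g bCOD.
ΔS = 3070 − 8.28 = 3062 mg/L, so the substrate removal rate is 2100 × 3062/1000 = 6430 kg bCOD/d.
P_X = Y_obs · Q(S₀ − S) = 0.3360 × 6430 = 2160 kg VSS/d.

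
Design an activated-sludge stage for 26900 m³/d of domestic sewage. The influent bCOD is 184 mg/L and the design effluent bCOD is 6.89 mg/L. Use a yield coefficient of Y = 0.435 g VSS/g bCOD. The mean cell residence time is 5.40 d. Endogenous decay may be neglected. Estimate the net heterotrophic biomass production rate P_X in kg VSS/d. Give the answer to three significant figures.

P_X ≈ 2070 kg VSS/d

No decay correction is needed, so Y_obs = Y = 0.435.
Q·(S₀ − S) = 26900 × (184 − 6.89) × 10⁻³ = 4764 kg/d removed.
P_X = Y_obs · Q(S₀ − S) = 0.4350 × 4764 = 2072 kg VSS/d.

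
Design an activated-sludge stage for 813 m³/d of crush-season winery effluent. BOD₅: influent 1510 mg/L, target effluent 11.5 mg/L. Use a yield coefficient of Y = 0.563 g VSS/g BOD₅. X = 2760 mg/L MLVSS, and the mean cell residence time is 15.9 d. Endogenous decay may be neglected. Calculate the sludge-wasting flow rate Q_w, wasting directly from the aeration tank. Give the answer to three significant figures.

With k_d = 0 the design equation reduces to V = Y Q (S₀−S) θ_c / X = 0.563 × 813 × (1510 − 11.5) × 15.9 / 2760 = 3951 m³.
Wasting from the aeration tank: Q_w = V / θ_c = 3951 / 15.9 = 248.5 m³/d.

Q_w ≈ 249 m³/d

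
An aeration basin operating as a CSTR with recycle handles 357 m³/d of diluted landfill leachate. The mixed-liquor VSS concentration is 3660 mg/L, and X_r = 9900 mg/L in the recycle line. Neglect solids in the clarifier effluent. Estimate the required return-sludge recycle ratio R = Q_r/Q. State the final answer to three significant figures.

R ≈ 0.587

Solids balance on the clarifier gives (1+R)X = R·X_r, so R = X/(X_r − X) = 3660 / (9900 − 3660) = 0.5865.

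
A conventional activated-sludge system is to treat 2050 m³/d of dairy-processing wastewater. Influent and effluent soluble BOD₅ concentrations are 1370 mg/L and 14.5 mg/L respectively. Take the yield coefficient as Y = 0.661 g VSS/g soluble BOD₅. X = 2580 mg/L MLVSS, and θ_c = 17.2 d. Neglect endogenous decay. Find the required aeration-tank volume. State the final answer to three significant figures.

With k_d = 0 the design equation reduces to V = Y Q (S₀−S) θ_c / X = 0.661 × 2050 × (1370 − 14.5) × 17.2 / 2580 = 12245 m³.

V ≈ 12200 m³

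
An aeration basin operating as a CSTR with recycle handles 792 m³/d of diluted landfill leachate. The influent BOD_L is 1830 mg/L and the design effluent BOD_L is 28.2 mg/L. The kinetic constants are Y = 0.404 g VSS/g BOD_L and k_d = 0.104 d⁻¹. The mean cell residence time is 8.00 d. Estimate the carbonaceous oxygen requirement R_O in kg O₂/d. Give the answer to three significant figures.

R_O ≈ 980 kg O₂/d

Observed yield with endogenous decay: Y_obs = Y / (1 + k_d·θ_c) = 0.404 / (1 + 0.104 × 8.00) = 0.404 / 1.832 = 0.2205 g VSS/g BOD_L.
Q·(S₀ − S) = 792 × (1830 − 28.2) × 10⁻³ = 1427 kg/d removed.
Biomass synthesised: P_X = Y_obs × 1427 = 314.7 kg VSS/d.
Carbonaceous O₂ demand = substrate oxidised − cell-mass equivalent = 1427 − 1.42 × 314.7 = 980.2 kg O₂/d.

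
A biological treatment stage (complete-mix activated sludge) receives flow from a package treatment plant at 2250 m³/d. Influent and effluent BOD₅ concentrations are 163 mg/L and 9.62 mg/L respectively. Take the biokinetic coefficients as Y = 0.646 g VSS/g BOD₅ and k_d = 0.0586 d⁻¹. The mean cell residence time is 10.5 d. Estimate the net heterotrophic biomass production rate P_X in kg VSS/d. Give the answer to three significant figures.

P_X ≈ 138 kg VSS/d

Y_obs = Y / (1 + k_d θ_c) = 0.646 / (1 + 0.0586 × 10.5) = 0.646 / 1.615 = 0.3999.
ΔS = 163 − 9.62 = 153.4 mg/L, so the substrate removal rate is 2250 × 153.4/1000 = 345.1 kg BOD₅/d.
Biomass produced: P_X = Y_obs·Q·ΔS = 0.3999 × 345.1 ≈ 138.0 kg VSS/d.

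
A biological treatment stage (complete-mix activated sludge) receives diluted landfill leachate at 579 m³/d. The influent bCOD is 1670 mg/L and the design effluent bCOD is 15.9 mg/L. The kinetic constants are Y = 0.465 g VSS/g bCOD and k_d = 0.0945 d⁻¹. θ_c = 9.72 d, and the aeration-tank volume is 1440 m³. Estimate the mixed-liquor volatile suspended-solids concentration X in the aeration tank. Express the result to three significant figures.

X ≈ 1570 mg/L

X = Y·Q·ΔS·θ_c / [V·(1 + k_d θ_c)] = 0.465 × 579 × (1670 − 15.9) × 9.72 / [1440 × (1 + 0.0945 × 9.72)] = 1567 mg/L.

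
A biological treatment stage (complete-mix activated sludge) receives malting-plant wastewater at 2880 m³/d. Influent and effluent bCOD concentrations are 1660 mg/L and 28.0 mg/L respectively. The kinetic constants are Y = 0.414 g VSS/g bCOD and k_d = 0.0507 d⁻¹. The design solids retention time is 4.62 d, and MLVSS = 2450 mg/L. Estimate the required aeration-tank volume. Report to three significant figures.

V ≈ 2970 m³

Rearranging the biomass balance for a CMAS with decay, V = Y·Q·ΔS·θ_c / [X·(1+k_d θ_c)] = 0.414 × 2880 × (1660 − 28.0) × 4.62 / [2450 × (1 + 0.0507 × 4.62)] = 8.99×10^6 / 3024 = 2973 m³.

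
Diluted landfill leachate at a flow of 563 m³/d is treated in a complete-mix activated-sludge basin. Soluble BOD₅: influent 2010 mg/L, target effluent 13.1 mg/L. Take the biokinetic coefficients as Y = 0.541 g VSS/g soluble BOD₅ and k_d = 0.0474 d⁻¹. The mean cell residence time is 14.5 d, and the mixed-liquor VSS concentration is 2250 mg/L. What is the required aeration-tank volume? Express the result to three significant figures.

V ≈ 2320 m³

From the SRT design equation V = Y Q (S₀−S) θ_c / [X (1 + k_d θ_c)] = 0.541 × 563 × (2010 − 13.1) × 14.5 / [2250 × (1 + 0.0474 × 14.5)] = 8.82×10^6 / 3796 = 2323 m³.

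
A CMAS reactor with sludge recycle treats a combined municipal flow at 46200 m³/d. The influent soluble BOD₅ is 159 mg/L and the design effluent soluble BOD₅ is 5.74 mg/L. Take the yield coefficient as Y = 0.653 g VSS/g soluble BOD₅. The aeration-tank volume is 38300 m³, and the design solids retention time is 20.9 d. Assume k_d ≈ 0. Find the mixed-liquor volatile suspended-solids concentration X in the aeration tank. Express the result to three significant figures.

Without decay, X = Y Q (S₀−S) θ_c / V = 0.653 × 46200 × (159 − 5.74) × 20.9 / 38300 = 2523 mg/L.

X ≈ 2520 mg/L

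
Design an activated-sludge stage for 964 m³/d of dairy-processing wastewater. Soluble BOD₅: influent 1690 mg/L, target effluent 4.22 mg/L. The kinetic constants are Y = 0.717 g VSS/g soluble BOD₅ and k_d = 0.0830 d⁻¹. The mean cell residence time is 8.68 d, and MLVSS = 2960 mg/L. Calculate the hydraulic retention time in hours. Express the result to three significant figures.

τ ≈ 49.4 h

From the SRT design equation V = Y Q (S₀−S) θ_c / [X (1 + k_d θ_c)] = 0.717 × 964 × (1690 − 4.22) × 8.68 / [2960 × (1 + 0.0830 × 8.68)] = 1.01×10^7 / 5093 = 1986 m³.
τ = V/Q = 1986/964 = 2.060 d, or 49.44 h.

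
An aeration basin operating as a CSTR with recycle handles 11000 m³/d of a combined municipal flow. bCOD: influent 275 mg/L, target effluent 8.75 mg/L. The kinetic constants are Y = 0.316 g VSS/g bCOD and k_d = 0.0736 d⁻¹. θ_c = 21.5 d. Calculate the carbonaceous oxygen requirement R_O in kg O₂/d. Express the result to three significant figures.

Observed yield with endogenous decay: Y_obs = Y / (1 + k_d·θ_c) = 0.316 / (1 + 0.0736 × 21.5) = 0.316 / 2.582 = 0.1224 g VSS/g bCOD.
Mass of bCOD removed per day: Q(S₀ − S) = 11000 × 266.2 g/m³ = 2929 kg/d.
Net sludge production P_X = 0.1224 × 2929 = 358.4 kg VSS/d.
Carbonaceous O₂ demand = substrate oxidised − cell-mass equivalent = 2929 − 1.42 × 358.4 = 2420 kg O₂/d.

R_O ≈ 2420 kg O₂/d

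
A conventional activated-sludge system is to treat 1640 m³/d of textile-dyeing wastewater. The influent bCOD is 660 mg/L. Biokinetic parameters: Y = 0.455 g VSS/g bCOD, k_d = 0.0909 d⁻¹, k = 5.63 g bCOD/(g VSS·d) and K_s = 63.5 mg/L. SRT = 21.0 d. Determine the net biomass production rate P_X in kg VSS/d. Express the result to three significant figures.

From the Monod/SRT balance for a CMAS, S = K_s·(1+k_d θ_c)/[θ_c·(Y k − k_d) − 1] = 63.5 × (1 + 0.0909 × 21.0) / [21.0 × (0.455 × 5.63 − 0.0909) − 1] = 184.7 / 50.89 = 3.630 mg/L.
Observed yield with endogenous decay: Y_obs = Y / (1 + k_d·θ_c) = 0.455 / (1 + 0.0909 × 21.0) = 0.455 / 2.909 = 0.1564 g VSS/g bCOD.
Mass of bCOD removed per day: Q(S₀ − S) = 1640 × 656.4 g/m³ = 1076 kg/d.
P_X = Y_obs · Q(S₀ − S) = 0.1564 × 1076 = 168.4 kg VSS/d.

P_X ≈ 168 kg VSS/d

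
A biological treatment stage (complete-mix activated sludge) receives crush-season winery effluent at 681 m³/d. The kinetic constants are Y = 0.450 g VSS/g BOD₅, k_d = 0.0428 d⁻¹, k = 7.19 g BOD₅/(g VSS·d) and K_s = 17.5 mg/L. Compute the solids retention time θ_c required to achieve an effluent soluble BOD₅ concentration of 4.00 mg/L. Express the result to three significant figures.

At the target effluent, Y k S/(K_s+S) = 0.450×7.19×4.00/21.50 = 0.6020 d⁻¹.
1/θ_c = 0.6020 − 0.0428 = 0.5592 d⁻¹, so θ_c = 1.788 d.

θ_c ≈ 1.79 d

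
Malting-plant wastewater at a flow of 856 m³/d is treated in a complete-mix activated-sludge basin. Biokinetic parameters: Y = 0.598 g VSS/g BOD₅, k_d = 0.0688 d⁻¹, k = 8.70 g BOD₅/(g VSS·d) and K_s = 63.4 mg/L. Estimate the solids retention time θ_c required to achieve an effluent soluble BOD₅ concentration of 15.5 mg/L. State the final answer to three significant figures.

At the target effluent, Y k S/(K_s+S) = 0.598×8.70×15.5/78.90 = 1.022 d⁻¹.
Then 1/θ_c = μ − k_d = 1.022 − 0.0688 = 0.9533 d⁻¹, giving θ_c = 1.049 d.

θ_c ≈ 1.05 d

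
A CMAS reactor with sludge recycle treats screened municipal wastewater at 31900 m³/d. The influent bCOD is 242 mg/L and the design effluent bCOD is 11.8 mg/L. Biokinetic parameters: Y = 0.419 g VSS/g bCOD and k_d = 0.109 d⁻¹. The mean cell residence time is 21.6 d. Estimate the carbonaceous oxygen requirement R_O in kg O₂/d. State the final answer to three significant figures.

The observed yield is Y_obs = Y/(1 + k_d·θ_c) = 0.419 / (1 + 0.109 × 21.6) = 0.419 / 3.354 = 0.1249 g VSS per g bCOD removed.
Q·(S₀ − S) = 31900 × (242 − 11.8) × 10⁻³ = 7343 kg/d removed.
Net sludge production P_X = 0.1249 × 7343 = 917.3 kg VSS/d.
Carbonaceous O₂ demand = substrate oxidised − cell-mass equivalent = 7343 − 1.42 × 917.3 = 6041 kg O₂/d.

R_O ≈ 6040 kg O₂/d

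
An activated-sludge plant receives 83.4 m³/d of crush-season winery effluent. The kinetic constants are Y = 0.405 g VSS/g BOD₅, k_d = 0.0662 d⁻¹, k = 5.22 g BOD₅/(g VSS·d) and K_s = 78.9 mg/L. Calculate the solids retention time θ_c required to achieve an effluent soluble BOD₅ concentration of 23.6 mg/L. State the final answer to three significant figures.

θ_c ≈ 2.38 d

At the target effluent, Y k S/(K_s+S) = 0.405×5.22×23.6/102.5 = 0.4868 d⁻¹.
1/θ_c = 0.4868 − 0.0662 = 0.4206 d⁻¹, so θ_c = 2.378 d.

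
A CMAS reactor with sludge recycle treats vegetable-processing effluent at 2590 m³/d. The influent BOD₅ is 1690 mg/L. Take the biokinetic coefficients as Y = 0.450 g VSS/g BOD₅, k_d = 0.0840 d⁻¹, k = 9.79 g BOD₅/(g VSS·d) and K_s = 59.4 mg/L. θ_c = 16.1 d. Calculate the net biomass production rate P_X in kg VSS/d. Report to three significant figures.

Effluent substrate depends only on kinetics and SRT: S = K_s(1 + k_d θ_c) / [θ_c(Yk − k_d) − 1] = 59.4 × (1 + 0.0840 × 16.1) / [16.1 × (0.450 × 9.79 − 0.0840) − 1] = 139.7 / 68.58 = 2.038 mg/L.
Correct the yield for decay: Y_obs = Y/(1 + k_d θ_c) = 0.450 / (1 + 0.0840 × 16.1) = 0.450 / 2.352 = 0.1913.
ΔS = 1690 − 2.04 = 1688 mg/L, so the substrate removal rate is 2590 × 1688/1000 = 4372 kg BOD₅/d.
So the net sludge growth is P_X = 0.1913 × 4372 = 836.3 kg VSS/d.

P_X ≈ 836 kg VSS/d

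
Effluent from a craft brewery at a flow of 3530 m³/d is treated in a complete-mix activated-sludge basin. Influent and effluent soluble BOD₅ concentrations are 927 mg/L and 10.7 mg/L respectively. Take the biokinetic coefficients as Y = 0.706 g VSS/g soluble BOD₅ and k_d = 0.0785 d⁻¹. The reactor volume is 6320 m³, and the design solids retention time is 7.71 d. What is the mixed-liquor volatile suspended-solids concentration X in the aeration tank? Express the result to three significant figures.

X ≈ 1740 mg/L

Solving the biomass balance for X: X = Y Q (S₀−S) θ_c / [V (1+k_d θ_c)] = 0.706 × 3530 × (927 − 10.7) × 7.71 / [6320 × (1 + 0.0785 × 7.71)] = 1735 mg/L.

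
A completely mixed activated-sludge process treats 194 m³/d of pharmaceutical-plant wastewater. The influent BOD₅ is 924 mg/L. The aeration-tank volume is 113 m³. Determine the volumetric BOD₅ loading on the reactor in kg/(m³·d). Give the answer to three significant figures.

L_v = Q S₀ / V = 194 × 924 × 10⁻³ / 113.0 = 1.586 kg/(m³·d).

L_v ≈ 1.59 kg BOD₅/(m³·d)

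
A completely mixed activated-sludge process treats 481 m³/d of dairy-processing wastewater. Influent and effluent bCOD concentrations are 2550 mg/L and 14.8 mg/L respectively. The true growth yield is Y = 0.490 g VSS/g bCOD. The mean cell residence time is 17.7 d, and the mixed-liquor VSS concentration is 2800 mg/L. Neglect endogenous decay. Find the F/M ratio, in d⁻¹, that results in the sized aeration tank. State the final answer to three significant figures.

Biomass mass balance (decay neglected): V·X = Y·Q·(S₀ − S)·θ_c, so V = 0.490 × 481 × (2550 − 14.8) × 17.7 / 2800 = 3777 m³.
F/M = applied load / biomass = Q·S₀/(V·X) = 481 × 2550 / (3777 × 2800) = 0.1160 d⁻¹.

F/M ≈ 0.116 d⁻¹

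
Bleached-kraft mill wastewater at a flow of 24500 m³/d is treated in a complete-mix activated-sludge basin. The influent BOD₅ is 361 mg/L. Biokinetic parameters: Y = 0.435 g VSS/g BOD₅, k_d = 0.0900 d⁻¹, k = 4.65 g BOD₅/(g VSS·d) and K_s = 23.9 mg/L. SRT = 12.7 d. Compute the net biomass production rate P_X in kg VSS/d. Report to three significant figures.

Effluent substrate depends only on kinetics and SRT: S = K_s(1 + k_d θ_c) / [θ_c(Yk − k_d) − 1] = 23.9 × (1 + 0.0900 × 12.7) / [12.7 × (0.435 × 4.65 − 0.0900) − 1] = 51.22 / 23.55 = 2.175 mg/L.
Observed yield with endogenous decay: Y_obs = Y / (1 + k_d·θ_c) = 0.435 / (1 + 0.0900 × 12.7) = 0.435 / 2.143 = 0.2030 g VSS/g BOD₅.
Substrate removed = Q·(S₀ − S) = 24500 m³/d × (361 − 2.18) g/m³ = 8.79×10^6 g/d = 8791 kg/d.
So the net sludge growth is P_X = 0.2030 × 8791 = 1784 kg VSS/d.

P_X ≈ 1780 kg VSS/d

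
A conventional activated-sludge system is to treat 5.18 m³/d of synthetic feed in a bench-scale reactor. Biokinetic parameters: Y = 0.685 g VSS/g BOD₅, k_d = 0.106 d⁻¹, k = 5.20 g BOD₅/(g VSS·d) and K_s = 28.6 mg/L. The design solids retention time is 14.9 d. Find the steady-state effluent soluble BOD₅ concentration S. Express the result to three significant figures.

From the Monod/SRT balance for a CMAS, S = K_s·(1+k_d θ_c)/[θ_c·(Y k − k_d) − 1] = 28.6 × (1 + 0.106 × 14.9) / [14.9 × (0.685 × 5.20 − 0.106) − 1] = 73.77 / 50.49 = 1.461 mg/L.

S ≈ 1.46 mg/L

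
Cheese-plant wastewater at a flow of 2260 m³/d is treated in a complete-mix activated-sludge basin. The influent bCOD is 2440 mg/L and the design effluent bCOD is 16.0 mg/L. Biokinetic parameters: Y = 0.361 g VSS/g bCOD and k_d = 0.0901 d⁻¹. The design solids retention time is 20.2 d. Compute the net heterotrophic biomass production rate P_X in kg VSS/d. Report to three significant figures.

P_X ≈ 701 kg VSS/d

Y_obs = Y / (1 + k_d θ_c) = 0.361 / (1 + 0.0901 × 20.2) = 0.361 / 2.820 = 0.1280.
Mass of bCOD removed per day: Q(S₀ − S) = 2260 × 2424 g/m³ = 5478 kg/d.
P_X = Y_obs · Q(S₀ − S) = 0.1280 × 5478 = 701.3 kg VSS/d.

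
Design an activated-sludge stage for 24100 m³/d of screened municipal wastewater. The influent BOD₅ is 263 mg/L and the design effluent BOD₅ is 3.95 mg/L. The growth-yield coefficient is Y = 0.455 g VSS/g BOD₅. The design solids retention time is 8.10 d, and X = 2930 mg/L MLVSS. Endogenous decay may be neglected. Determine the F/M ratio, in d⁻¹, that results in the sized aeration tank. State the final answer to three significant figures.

V·X = Y·Q·ΔS·θ_c gives V = 0.455 × 24100 × (263 − 3.95) × 8.10 / 2930 = 7853 m³.
F/M = Q·S₀ / (V·X) = 24100 × 263 / (7853 × 2930) = 0.2755 g BOD₅·(g VSS·d)⁻¹.

F/M ≈ 0.275 d⁻¹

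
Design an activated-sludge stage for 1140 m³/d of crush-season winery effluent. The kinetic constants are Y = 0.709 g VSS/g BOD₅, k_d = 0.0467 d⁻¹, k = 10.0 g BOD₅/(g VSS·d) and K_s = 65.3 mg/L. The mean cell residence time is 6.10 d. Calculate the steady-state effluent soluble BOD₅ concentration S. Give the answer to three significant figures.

S ≈ 2.00 mg/L

From the Monod/SRT balance for a CMAS, S = K_s·(1+k_d θ_c)/[θ_c·(Y k − k_d) − 1] = 65.3 × (1 + 0.0467 × 6.10) / [6.10 × (0.709 × 10.0 − 0.0467) − 1] = 83.90 / 41.96 = 1.999 mg/L.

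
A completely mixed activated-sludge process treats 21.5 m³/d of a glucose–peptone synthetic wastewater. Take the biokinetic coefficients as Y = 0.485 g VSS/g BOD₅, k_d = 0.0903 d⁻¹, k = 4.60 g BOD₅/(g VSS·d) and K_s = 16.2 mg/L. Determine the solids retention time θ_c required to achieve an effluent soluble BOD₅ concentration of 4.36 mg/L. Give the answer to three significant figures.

θ_c ≈ 2.61 d

At the target effluent, Y k S/(K_s+S) = 0.485×4.60×4.36/20.56 = 0.4731 d⁻¹.
θ_c = 1/(μ − k_d) = 1/(0.4731 − 0.0903) = 1/0.3828 = 2.612 d.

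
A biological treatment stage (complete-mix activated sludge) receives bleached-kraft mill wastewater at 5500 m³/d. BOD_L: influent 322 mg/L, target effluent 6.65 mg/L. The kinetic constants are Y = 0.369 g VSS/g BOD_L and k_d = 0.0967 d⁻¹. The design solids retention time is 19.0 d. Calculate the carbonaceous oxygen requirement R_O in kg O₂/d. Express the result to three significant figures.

R_O ≈ 1410 kg O₂/d

Correct the yield for decay: Y_obs = Y/(1 + k_d θ_c) = 0.369 / (1 + 0.0967 × 19.0) = 0.369 / 2.837 = 0.1301.
Substrate removed = Q·(S₀ − S) = 5500 m³/d × (322 − 6.65) g/m³ = 1.73×10^6 g/d = 1734 kg/d.
Biomass synthesised: P_X = Y_obs × 1734 = 225.6 kg VSS/d.
Carbonaceous O₂ demand = substrate oxidised − cell-mass equivalent = 1734 − 1.42 × 225.6 = 1414 kg O₂/d.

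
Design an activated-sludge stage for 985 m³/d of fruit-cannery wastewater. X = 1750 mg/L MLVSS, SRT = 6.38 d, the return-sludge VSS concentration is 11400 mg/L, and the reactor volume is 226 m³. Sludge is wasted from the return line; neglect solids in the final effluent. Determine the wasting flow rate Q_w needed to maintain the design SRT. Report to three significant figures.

Wasting from the return line (neglecting effluent solids): Q_w = V·X / (θ_c·X_r) = 226.0 × 1750 / (6.38 × 11400) = 5.438 m³/d.

Q_w ≈ 5.44 m³/d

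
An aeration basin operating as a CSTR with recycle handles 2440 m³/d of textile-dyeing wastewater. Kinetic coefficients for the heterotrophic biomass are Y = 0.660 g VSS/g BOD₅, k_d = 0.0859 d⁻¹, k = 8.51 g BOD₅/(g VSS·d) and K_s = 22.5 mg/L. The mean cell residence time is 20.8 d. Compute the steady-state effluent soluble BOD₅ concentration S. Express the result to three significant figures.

Effluent substrate depends only on kinetics and SRT: S = K_s(1 + k_d θ_c) / [θ_c(Yk − k_d) − 1] = 22.5 × (1 + 0.0859 × 20.8) / [20.8 × (0.660 × 8.51 − 0.0859) − 1] = 62.70 / 114.0 = 0.5498 mg/L.

S ≈ 0.550 mg/L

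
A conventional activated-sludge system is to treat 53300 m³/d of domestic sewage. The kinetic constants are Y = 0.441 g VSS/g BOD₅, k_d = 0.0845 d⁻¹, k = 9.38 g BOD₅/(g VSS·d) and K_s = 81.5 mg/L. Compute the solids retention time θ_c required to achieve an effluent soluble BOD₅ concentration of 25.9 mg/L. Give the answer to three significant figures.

At the target effluent, Y k S/(K_s+S) = 0.441×9.38×25.9/107.4 = 0.9976 d⁻¹.
Then 1/θ_c = μ − k_d = 0.9976 − 0.0845 = 0.9131 d⁻¹, giving θ_c = 1.095 d.

θ_c ≈ 1.10 d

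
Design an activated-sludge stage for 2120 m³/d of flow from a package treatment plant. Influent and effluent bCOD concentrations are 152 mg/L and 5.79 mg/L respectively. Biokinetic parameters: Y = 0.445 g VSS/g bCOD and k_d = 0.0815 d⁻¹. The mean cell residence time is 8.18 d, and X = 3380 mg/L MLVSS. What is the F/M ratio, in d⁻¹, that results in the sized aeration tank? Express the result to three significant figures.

F/M ≈ 0.476 d⁻¹

Rearranging the biomass balance for a CMAS with decay, V = Y·Q·ΔS·θ_c / [X·(1+k_d θ_c)] = 0.445 × 2120 × (152 − 5.79) × 8.18 / [3380 × (1 + 0.0815 × 8.18)] = 1.13×10^6 / 5633 = 200.3 m³.
F/M = Q·S₀ / (V·X) = 2120 × 152 / (200.3 × 3380) = 0.4760 g bCOD·(g VSS·d)⁻¹.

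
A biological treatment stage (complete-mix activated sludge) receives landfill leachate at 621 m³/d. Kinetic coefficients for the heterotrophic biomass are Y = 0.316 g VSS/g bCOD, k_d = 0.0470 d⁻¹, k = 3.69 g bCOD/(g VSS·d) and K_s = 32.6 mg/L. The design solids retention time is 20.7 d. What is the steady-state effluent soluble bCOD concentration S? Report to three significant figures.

S ≈ 2.90 mg/L

From the Monod/SRT balance for a CMAS, S = K_s·(1+k_d θ_c)/[θ_c·(Y k − k_d) − 1] = 32.6 × (1 + 0.0470 × 20.7) / [20.7 × (0.316 × 3.69 − 0.0470) − 1] = 64.32 / 22.16 = 2.902 mg/L.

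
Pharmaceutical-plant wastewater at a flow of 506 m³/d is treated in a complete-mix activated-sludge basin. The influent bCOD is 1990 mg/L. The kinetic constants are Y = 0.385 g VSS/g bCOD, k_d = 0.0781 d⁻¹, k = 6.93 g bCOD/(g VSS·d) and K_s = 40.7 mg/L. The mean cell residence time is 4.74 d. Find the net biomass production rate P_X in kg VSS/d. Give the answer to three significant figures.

P_X ≈ 282 kg VSS/d

For a completely mixed reactor with recycle the Lawrence–McCarty relation gives S = K_s·(1 + k_d·θ_c) / [θ_c·(Y·k − k_d) − 1] = 40.7 × (1 + 0.0781 × 4.74) / [4.74 × (0.385 × 6.93 − 0.0781) − 1] = 55.77 / 11.28 = 4.945 mg/L.
The observed yield is Y_obs = Y/(1 + k_d·θ_c) = 0.385 / (1 + 0.0781 × 4.74) = 0.385 / 1.370 = 0.2810 g VSS per g bCOD removed.
Mass of bCOD removed per day: Q(S₀ − S) = 506 × 1985 g/m³ = 1004 kg/d.
P_X = Y_obs · Q(S₀ − S) = 0.2810 × 1004 = 282.2 kg VSS/d.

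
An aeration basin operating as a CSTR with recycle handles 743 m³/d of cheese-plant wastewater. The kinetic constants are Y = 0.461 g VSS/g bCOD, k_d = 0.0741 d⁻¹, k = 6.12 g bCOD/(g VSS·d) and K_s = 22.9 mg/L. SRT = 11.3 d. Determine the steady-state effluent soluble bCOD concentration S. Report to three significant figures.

Effluent substrate depends only on kinetics and SRT: S = K_s(1 + k_d θ_c) / [θ_c(Yk − k_d) − 1] = 22.9 × (1 + 0.0741 × 11.3) / [11.3 × (0.461 × 6.12 − 0.0741) − 1] = 42.07 / 30.04 = 1.400 mg/L.

S ≈ 1.40 mg/L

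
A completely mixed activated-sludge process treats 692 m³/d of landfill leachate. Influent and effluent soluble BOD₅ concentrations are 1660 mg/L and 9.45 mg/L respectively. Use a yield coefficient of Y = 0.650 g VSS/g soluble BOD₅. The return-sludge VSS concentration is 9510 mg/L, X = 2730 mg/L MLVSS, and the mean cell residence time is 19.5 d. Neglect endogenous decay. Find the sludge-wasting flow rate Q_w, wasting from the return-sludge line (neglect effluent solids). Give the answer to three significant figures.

Q_w ≈ 78.1 m³/d

With k_d = 0 the design equation reduces to V = Y Q (S₀−S) θ_c / X = 0.650 × 692 × (1660 − 9.45) × 19.5 / 2730 = 5303 m³.
θ_c = V·X/(Q_w·X_r) when wasting from the recycle, so Q_w = V·X/(θ_c·X_r) = 5303 × 2730 / (19.5 × 9510) = 78.07 m³/d.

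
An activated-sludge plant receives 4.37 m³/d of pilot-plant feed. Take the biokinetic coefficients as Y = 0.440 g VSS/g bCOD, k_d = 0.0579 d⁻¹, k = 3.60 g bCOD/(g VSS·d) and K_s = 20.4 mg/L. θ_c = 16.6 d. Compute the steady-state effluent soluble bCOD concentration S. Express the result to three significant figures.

From the Monod/SRT balance for a CMAS, S = K_s·(1+k_d θ_c)/[θ_c·(Y k − k_d) − 1] = 20.4 × (1 + 0.0579 × 16.6) / [16.6 × (0.440 × 3.60 − 0.0579) − 1] = 40.01 / 24.33 = 1.644 mg/L.

S ≈ 1.64 mg/L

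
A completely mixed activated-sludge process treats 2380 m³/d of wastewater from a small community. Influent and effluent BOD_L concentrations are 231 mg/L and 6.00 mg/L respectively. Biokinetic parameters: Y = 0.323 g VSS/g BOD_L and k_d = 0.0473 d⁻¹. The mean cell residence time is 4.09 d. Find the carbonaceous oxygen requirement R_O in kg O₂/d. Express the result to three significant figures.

Y_obs = Y / (1 + k_d θ_c) = 0.323 / (1 + 0.0473 × 4.09) = 0.323 / 1.193 = 0.2706.
Mass of BOD_L removed per day: Q(S₀ − S) = 2380 × 225.0 g/m³ = 535.5 kg/d.
P_X = Y_obs·Q·(S₀ − S) = 0.2706 × 535.5 = 144.9 kg VSS/d.
Carbonaceous O₂ demand = substrate oxidised − cell-mass equivalent = 535.5 − 1.42 × 144.9 = 329.7 kg O₂/d.

R_O ≈ 330 kg O₂/d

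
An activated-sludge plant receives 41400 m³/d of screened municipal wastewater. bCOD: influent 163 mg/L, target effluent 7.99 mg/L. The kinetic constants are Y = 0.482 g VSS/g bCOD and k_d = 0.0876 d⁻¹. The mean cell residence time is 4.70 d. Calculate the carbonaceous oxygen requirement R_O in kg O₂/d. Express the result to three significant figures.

R_O ≈ 3310 kg O₂/d

Y_obs = Y / (1 + k_d θ_c) = 0.482 / (1 + 0.0876 × 4.70) = 0.482 / 1.412 = 0.3414.
Substrate removed = Q·(S₀ − S) = 41400 m³/d × (163 − 7.99) g/m³ = 6.42×10^6 g/d = 6417 kg/d.
Biomass synthesised: P_X = Y_obs × 6417 = 2191 kg VSS/d.
R_O = Q·ΔS − 1.42 P_X = 6417 − 3111 = 3306 kg O₂/d.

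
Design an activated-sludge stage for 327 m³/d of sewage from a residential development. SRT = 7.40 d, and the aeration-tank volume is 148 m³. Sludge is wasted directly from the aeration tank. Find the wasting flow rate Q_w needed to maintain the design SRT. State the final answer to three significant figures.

Q_w ≈ 20.0 m³/d

For wasting at MLVSS concentration, Q_w = V/θ_c = 148.0/7.40 = 20.00 m³/d.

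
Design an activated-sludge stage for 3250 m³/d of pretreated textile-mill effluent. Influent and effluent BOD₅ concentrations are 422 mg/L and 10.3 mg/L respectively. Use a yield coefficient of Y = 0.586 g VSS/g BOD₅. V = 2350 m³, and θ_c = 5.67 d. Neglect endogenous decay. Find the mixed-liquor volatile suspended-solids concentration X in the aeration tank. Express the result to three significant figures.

Without decay, X = Y Q (S₀−S) θ_c / V = 0.586 × 3250 × (422 − 10.3) × 5.67 / 2350 = 1892 mg/L.

X ≈ 1890 mg/L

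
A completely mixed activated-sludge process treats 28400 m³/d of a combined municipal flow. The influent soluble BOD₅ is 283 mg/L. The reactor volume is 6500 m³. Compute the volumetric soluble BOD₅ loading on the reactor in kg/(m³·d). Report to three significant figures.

Volumetric loading L_v = Q·S₀ / V = 28400 × 283 g/m³ / 6500 m³ = 1236 g/(m³·d) = 1.236 kg soluble BOD₅/(m³·d).

L_v ≈ 1.24 kg soluble BOD₅/(m³·d)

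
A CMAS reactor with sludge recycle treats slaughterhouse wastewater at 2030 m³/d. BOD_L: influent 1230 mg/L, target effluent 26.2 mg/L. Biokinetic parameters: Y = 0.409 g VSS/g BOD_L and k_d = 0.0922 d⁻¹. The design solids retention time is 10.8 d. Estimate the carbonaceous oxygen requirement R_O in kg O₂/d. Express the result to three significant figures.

Observed yield with endogenous decay: Y_obs = Y / (1 + k_d·θ_c) = 0.409 / (1 + 0.0922 × 10.8) = 0.409 / 1.996 = 0.2049 g VSS/g BOD_L.
Substrate removed = Q·(S₀ − S) = 2030 m³/d × (1230 − 26.2) g/m³ = 2.44×10^6 g/d = 2444 kg/d.
P_X = Y_obs·Q·(S₀ − S) = 0.2049 × 2444 = 500.8 kg VSS/d.
R_O = Q·(S₀ − S) − 1.42·P_X = 2444 − 1.42 × 500.8 = 1733 kg O₂/d.

R_O ≈ 1730 kg O₂/d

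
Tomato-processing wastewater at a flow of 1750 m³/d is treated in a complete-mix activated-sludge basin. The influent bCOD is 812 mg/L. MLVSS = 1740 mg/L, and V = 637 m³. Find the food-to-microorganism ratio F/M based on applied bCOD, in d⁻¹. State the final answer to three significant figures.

F/M ≈ 1.28 d⁻¹

F/M = Q·S₀ / (V·X) = 1750 × 812 / (637.0 × 1740) = 1.282 g bCOD·(g VSS·d)⁻¹.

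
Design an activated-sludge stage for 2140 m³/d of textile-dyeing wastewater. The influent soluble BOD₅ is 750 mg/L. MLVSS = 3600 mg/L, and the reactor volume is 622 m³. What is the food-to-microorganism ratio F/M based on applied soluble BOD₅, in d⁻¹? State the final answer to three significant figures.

F/M = Q·S₀ / (V·X) = 2140 × 750 / (622.0 × 3600) = 0.7168 g soluble BOD₅·(g VSS·d)⁻¹.

F/M ≈ 0.717 d⁻¹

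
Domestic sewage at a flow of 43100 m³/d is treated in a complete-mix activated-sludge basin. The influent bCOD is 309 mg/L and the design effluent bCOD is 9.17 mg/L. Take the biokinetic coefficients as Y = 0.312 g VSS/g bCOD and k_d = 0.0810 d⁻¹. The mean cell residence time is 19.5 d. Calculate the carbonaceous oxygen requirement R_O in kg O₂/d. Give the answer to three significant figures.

Observed yield with endogenous decay: Y_obs = Y / (1 + k_d·θ_c) = 0.312 / (1 + 0.0810 × 19.5) = 0.312 / 2.580 = 0.1210 g VSS/g bCOD.
Substrate removed = Q·(S₀ − S) = 43100 m³/d × (309 − 9.17) g/m³ = 1.29×10^7 g/d = 12923 kg/d.
Net sludge production P_X = 0.1210 × 12923 = 1563 kg VSS/d.
Carbonaceous O₂ demand = substrate oxidised − cell-mass equivalent = 12923 − 1.42 × 1563 = 10703 kg O₂/d.

R_O ≈ 10700 kg O₂/d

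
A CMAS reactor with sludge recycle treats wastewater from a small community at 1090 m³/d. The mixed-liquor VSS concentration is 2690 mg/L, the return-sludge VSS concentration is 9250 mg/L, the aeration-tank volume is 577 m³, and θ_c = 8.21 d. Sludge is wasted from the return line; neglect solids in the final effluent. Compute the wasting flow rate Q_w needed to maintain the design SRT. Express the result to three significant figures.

θ_c = V·X/(Q_w·X_r) when wasting from the recycle, so Q_w = V·X/(θ_c·X_r) = 577.0 × 2690 / (8.21 × 9250) = 20.44 m³/d.

Q_w ≈ 20.4 m³/d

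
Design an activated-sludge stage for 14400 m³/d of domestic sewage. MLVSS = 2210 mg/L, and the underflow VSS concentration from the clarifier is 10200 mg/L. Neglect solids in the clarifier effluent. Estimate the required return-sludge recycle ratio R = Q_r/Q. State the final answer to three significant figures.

R = Q_r/Q = X/(X_r − X) = 2210 / (10200 − 2210) = 0.2766.

R ≈ 0.277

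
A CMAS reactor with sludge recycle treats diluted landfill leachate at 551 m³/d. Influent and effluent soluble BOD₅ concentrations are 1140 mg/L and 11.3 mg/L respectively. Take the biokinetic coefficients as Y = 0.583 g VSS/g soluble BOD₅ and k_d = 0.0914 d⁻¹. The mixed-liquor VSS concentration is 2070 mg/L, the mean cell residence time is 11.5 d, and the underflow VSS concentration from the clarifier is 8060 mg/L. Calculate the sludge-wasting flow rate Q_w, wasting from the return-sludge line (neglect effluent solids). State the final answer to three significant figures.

Steady-state biomass mass balance: V·X·(1 + k_d·θ_c) = Y·Q·(S₀ − S)·θ_c, so V = 0.583 × 551 × (1140 − 11.3) × 11.5 / [2070 × (1 + 0.0914 × 11.5)] = 4.17×10^6 / 4246 = 982.1 m³.
Wasting from the return line (neglecting effluent solids): Q_w = V·X / (θ_c·X_r) = 982.1 × 2070 / (11.5 × 8060) = 21.93 m³/d.

Q_w ≈ 21.9 m³/d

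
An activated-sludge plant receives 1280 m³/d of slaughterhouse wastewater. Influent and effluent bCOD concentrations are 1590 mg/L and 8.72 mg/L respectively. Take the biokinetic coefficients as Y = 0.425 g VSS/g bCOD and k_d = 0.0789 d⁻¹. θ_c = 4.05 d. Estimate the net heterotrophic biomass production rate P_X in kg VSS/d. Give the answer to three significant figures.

Correct the yield for decay: Y_obs = Y/(1 + k_d θ_c) = 0.425 / (1 + 0.0789 × 4.05) = 0.425 / 1.320 = 0.3221.
ΔS = 1590 − 8.72 = 1581 mg/L, so the substrate removal rate is 1280 × 1581/1000 = 2024 kg bCOD/d.
Net biomass production P_X = Y_obs × Q·(S₀ − S) = 0.3221 × 2024 = 651.9 kg VSS/d.

P_X ≈ 652 kg VSS/d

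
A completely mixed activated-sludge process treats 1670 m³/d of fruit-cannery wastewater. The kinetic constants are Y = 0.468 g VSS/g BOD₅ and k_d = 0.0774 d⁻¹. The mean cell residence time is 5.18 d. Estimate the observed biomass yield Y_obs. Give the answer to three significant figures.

Y_obs = Y / (1 + k_d θ_c) = 0.468 / (1 + 0.0774 × 5.18) = 0.468 / 1.401 = 0.3341.

Y_obs ≈ 0.334 g VSS/g BOD₅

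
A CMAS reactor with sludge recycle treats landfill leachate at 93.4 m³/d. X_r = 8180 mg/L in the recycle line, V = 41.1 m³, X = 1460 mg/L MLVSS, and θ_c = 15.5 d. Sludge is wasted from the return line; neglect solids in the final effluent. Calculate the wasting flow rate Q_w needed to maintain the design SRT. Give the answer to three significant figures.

Q_w = (V·X)/(θ_c X_r) = 41.10 × 1460 / (15.5 × 8180) = 0.4733 m³/d.

Q_w ≈ 0.473 m³/d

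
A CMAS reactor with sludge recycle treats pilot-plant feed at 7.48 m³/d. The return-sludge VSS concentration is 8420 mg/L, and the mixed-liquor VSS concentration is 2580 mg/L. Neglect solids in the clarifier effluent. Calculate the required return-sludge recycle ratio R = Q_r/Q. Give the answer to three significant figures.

R ≈ 0.442

R = Q_r/Q = X/(X_r − X) = 2580 / (8420 − 2580) = 0.4418.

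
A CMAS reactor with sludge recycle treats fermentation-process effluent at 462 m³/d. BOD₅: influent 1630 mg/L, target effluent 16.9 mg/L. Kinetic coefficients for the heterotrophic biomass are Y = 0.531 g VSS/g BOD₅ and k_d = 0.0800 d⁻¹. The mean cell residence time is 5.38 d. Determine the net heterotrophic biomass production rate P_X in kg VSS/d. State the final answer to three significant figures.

P_X ≈ 277 kg VSS/d

The observed yield is Y_obs = Y/(1 + k_d·θ_c) = 0.531 / (1 + 0.0800 × 5.38) = 0.531 / 1.430 = 0.3712 g VSS per g BOD₅ removed.
Q·(S₀ − S) = 462 × (1630 − 16.9) × 10⁻³ = 745.3 kg/d removed.
So the net sludge growth is P_X = 0.3712 × 745.3 = 276.7 kg VSS/d.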